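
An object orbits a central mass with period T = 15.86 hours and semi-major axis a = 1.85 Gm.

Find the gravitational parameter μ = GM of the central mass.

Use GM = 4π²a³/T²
T = 15.86 hours = 57096 s
a = 1.85 Gm = 1.85 × 10^9 m
a³ = 6.33163 × 10^27 m³
T² = 3.25995 × 10^9 s²
GM = 4π² × (6.33163 × 10^27) / (3.25995 × 10^9) = 7.66767 × 10^19 m³/s²
GM ≈ 7.668 × 10^19 m³/s²

Final answer: GM = 7.668 × 10^19 m³/s²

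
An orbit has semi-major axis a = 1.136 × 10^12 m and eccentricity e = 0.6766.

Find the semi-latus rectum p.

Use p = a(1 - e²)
a = 1.136 × 10^12 m
e = 0.6766,  e² = 0.457788,  1 − e² = 0.542212
p = a(1 − e²) = 1.136 × 10^12 m × 0.542212 = 6.15953 × 10^11 m ≈ 6.16 × 10^11 m

Final answer: p = 6.16 × 10^11 m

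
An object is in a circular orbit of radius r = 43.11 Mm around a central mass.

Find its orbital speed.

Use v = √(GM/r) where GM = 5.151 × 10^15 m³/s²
r = 43.11 Mm = 4.311 × 10^7 m
GM = 5.151 × 10^15 m³/s²
GM/r = (5.151 × 10^15) / (4.311 × 10^7) = 1.19485 × 10^8 m²/s²
v = √(GM/r) = 10930.9 m/s ≈ 10.93 km/s

Final answer: 10.93 km/s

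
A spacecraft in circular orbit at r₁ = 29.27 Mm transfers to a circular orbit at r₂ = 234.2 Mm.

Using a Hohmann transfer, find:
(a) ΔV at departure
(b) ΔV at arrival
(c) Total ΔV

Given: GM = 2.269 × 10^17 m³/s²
r₁ = 29.27 Mm = 2.927 × 10^7 m
r₂ = 234.2 Mm = 2.342 × 10^8 m
GM = 2.269 × 10^17 m³/s²
Transfer ellipse: a_t = (r₁ + r₂)/2 = 1.31735 × 10^8 m
Circular speed at r₁: v₁ = √(GM/r₁) = 88045.2 m/s
Transfer speed at r₁ (periapsis): v₁ₜ = √(GM(2/r₁ − 1/a_t)) = 117395 m/s
(a) ΔV₁ = v₁ₜ − v₁ = 29349.5 m/s ≈ 29.35 km/s
Circular speed at r₂: v₂ = √(GM/r₂) = 31126 m/s
Transfer speed at r₂ (apoapsis): v₂ₜ = √(GM(2/r₂ − 1/a_t)) = 14671.8 m/s
(b) ΔV₂ = v₂ − v₂ₜ = 16454.2 m/s ≈ 16.45 km/s
(c) ΔV_total = ΔV₁ + ΔV₂ = 45803.7 m/s ≈ 45.8 km/s

Final answer:
(a) ΔV₁ = 29.35 km/s
(b) ΔV₂ = 16.45 km/s
(c) ΔV_total = 45.8 km/s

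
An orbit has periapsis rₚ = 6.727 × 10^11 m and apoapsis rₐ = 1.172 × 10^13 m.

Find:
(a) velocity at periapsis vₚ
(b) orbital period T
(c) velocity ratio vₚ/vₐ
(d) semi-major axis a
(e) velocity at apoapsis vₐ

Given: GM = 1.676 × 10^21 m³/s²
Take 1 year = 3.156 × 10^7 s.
rₚ = 6.727 × 10^11 m
rₐ = 1.172 × 10^13 m
GM = 1.676 × 10^21 m³/s²
a = (rₚ + rₐ)/2 = 6.19635 × 10^12 m
e = (rₐ − rₚ)/(rₐ + rₚ) = (1.10473 × 10^13) / (1.23927 × 10^13) = 0.891436
(a) vₚ² = GM (2/rₚ − 1/a) = 1.676 × 10^21 × (2.97309 × 10^-12 − 1.61385 × 10^-13) = 4.71242 × 10^9 m²/s²;  vₚ = 68647.1 m/s ≈ 68.65 km/s
(b) a³ = 2.37907 × 10^38 m³;  T = 2π √(a³/GM) = 2π × 3.76762 × 10^8 s = 2.36726 × 10^9 s ≈ 75.01 years
(c) vₚ/vₐ = rₐ/rₚ (angular momentum) = (1.172 × 10^13) / (6.727 × 10^11) = 17.4223 ≈ 17.42
(d) a = 6.19635 × 10^12 m ≈ 6.196 × 10^12 m
(e) vₐ² = GM (2/rₐ − 1/a) = 1.676 × 10^21 × (1.70648 × 10^-13 − 1.61385 × 10^-13) = 1.5525 × 10^7 m²/s²;  vₐ = 3940.18 m/s ≈ 3.94 km/s

Final answer:
(a) velocity at periapsis vₚ = 68.65 km/s
(b) orbital period T = 75.01 years
(c) velocity ratio vₚ/vₐ = 17.42
(d) semi-major axis a = 6.196 × 10^12 m
(e) velocity at apoapsis vₐ = 3.94 km/s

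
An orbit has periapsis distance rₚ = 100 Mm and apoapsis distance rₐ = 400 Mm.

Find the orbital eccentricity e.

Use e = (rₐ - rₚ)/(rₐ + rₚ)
rₚ = 100 Mm = 1 × 10^8 m
rₐ = 400 Mm = 4 × 10^8 m
rₐ − rₚ = 3 × 10^8 m
rₐ + rₚ = 5 × 10^8 m
e = (rₐ − rₚ)/(rₐ + rₚ) = 0.6

Final answer: e = 0.6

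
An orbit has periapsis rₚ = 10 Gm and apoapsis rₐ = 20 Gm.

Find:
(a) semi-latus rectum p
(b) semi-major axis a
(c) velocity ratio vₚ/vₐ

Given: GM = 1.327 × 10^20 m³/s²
rₚ = 10 Gm = 1 × 10^10 m
rₐ = 20 Gm = 2 × 10^10 m
GM = 1.327 × 10^20 m³/s²
a = (rₚ + rₐ)/2 = 1.5 × 10^10 m
e = (rₐ − rₚ)/(rₐ + rₚ) = (1 × 10^10) / (3 × 10^10) = 0.333333
(a) 1 − e² = 0.888889;  p = a(1 − e²) = 1.5 × 10^10 × 0.888889 = 1.33333 × 10^10 m ≈ 13.33 Gm
(b) a = 1.5 × 10^10 m ≈ 15 Gm
(c) vₚ/vₐ = rₐ/rₚ (angular momentum) = (2 × 10^10) / (1 × 10^10) = 2 ≈ 2

Final answer:
(a) semi-latus rectum p = 13.33 Gm
(b) semi-major axis a = 15 Gm
(c) velocity ratio vₚ/vₐ = 2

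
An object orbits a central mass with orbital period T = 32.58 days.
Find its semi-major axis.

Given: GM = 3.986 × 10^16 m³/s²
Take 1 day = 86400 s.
T = 32.58 days = 2.81491 × 10^6 s
GM = 3.986 × 10^16 m³/s²
Kepler's third law: a³ = GM T² / (4π²)
T² = 7.92373 × 10^12 s²
a³ = (3.986 × 10^16) × (7.92373 × 10^12) / (4π²) = 8.00032 × 10^27 m³
a = (a³)^(1/3) = 2.00003 × 10^9 m ≈ 2 Gm

Final answer: 2 Gm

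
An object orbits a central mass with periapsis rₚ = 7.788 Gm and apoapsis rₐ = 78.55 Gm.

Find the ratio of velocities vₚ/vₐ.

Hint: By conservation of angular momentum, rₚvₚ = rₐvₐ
rₚ = 7.788 Gm = 7.788 × 10^9 m
rₐ = 78.55 Gm = 7.855 × 10^10 m
rₚvₚ = rₐvₐ  ⇒  vₚ/vₐ = rₐ/rₚ
vₚ/vₐ = (7.855 × 10^10) / (7.788 × 10^9) = 10.086

Final answer: vₚ/vₐ = 10.09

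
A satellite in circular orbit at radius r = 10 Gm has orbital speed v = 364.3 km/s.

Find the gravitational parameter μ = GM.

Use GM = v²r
r = 10 Gm = 1 × 10^10 m
v = 364.3 km/s = 364300 m/s
v² = 1.32714 × 10^11 m²/s²
GM = v²r = 1.32714 × 10^11 × 1 × 10^10 = 1.32714 × 10^21 m³/s²
GM ≈ 1.327 × 10^21 m³/s²

Final answer: GM = 1.327 × 10^21 m³/s²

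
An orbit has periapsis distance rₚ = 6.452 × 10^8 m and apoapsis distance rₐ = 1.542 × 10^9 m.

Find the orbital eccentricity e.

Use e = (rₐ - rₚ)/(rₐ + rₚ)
rₚ = 6.452 × 10^8 m
rₐ = 1.542 × 10^9 m
rₐ − rₚ = 8.968 × 10^8 m
rₐ + rₚ = 2.1872 × 10^9 m
e = (rₐ − rₚ)/(rₐ + rₚ) = 0.410022

Final answer: e = 0.41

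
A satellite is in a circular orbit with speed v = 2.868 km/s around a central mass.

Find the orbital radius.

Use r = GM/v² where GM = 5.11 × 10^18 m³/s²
v = 2.868 km/s = 2868 m/s
GM = 5.11 × 10^18 m³/s²
v² = 8.22542 × 10^6 m²/s²
r = GM/v² = (5.11 × 10^18) / (8.22542 × 10^6) = 6.21245 × 10^11 m ≈ 6.212 × 10^11 m

Final answer: 6.212 × 10^11 m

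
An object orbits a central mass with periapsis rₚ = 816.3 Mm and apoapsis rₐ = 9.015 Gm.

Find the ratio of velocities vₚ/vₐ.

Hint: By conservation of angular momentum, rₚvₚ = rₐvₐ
rₚ = 816.3 Mm = 8.163 × 10^8 m
rₐ = 9.015 Gm = 9.015 × 10^9 m
rₚvₚ = rₐvₐ  ⇒  vₚ/vₐ = rₐ/rₚ
vₚ/vₐ = (9.015 × 10^9) / (8.163 × 10^8) = 11.0437

Final answer: vₚ/vₐ = 11.04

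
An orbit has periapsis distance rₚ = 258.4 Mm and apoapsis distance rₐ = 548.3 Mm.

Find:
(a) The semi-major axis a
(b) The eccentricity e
rₚ = 258.4 Mm = 2.584 × 10^8 m
rₐ = 548.3 Mm = 5.483 × 10^8 m
(a) a = (rₚ + rₐ)/2 = 4.0335 × 10^8 m ≈ 403.4 Mm
(b) e = (rₐ − rₚ)/(rₐ + rₚ) = (2.899 × 10^8) / (8.067 × 10^8) = 0.359365

Final answer:
(a) a = 403.4 Mm
(b) e = 0.3594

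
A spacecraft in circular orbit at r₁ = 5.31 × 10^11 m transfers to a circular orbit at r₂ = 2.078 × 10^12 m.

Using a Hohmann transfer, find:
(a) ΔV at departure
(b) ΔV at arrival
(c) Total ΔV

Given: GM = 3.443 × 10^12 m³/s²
r₁ = 5.31 × 10^11 m
r₂ = 2.078 × 10^12 m
GM = 3.443 × 10^12 m³/s²
Transfer ellipse: a_t = (r₁ + r₂)/2 = 1.3045 × 10^12 m
Circular speed at r₁: v₁ = √(GM/r₁) = 2.54637 m/s
Transfer speed at r₁ (periapsis): v₁ₜ = √(GM(2/r₁ − 1/a_t)) = 3.21382 m/s
(a) ΔV₁ = v₁ₜ − v₁ = 0.667455 m/s ≈ 0.6675 m/s
Circular speed at r₂: v₂ = √(GM/r₂) = 1.2872 m/s
Transfer speed at r₂ (apoapsis): v₂ₜ = √(GM(2/r₂ − 1/a_t)) = 0.821242 m/s
(b) ΔV₂ = v₂ − v₂ₜ = 0.465958 m/s ≈ 0.466 m/s
(c) ΔV_total = ΔV₁ + ΔV₂ = 1.13341 m/s ≈ 1.133 m/s

Final answer:
(a) ΔV₁ = 0.6675 m/s
(b) ΔV₂ = 0.466 m/s
(c) ΔV_total = 1.133 m/s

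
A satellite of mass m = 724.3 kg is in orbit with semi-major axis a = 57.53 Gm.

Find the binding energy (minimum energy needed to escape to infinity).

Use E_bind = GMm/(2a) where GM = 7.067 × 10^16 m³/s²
a = 57.53 Gm = 5.753 × 10^10 m
GM = 7.067 × 10^16 m³/s²
m = 724.3 kg
GMm = 7.067 × 10^16 × 724.3 = 5.11863 × 10^19 m³·kg/s²
2a = 1.1506 × 10^11 m
E_bind = GMm/(2a) = 4.44866 × 10^8 J ≈ 444.9 MJ

Final answer: 444.9 MJ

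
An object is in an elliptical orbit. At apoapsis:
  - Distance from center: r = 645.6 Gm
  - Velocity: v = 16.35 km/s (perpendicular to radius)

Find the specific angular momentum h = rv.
r = 645.6 Gm = 6.456 × 10^11 m
v = 16.35 km/s = 16350 m/s
h = rv = 6.456 × 10^11 × 16350 = 1.05556 × 10^16 m²/s ≈ 1.056 × 10^16 m²/s

Final answer: h = 1.056 × 10^16 m²/s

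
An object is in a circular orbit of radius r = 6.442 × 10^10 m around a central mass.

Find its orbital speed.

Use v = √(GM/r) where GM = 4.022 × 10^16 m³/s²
r = 6.442 × 10^10 m
GM = 4.022 × 10^16 m³/s²
GM/r = (4.022 × 10^16) / (6.442 × 10^10) = 624340 m²/s²
v = √(GM/r) = 790.152 m/s ≈ 790.2 m/s

Final answer: 790.2 m/s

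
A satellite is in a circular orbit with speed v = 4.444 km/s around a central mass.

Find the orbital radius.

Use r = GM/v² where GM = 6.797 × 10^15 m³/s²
v = 4.444 km/s = 4444 m/s
GM = 6.797 × 10^15 m³/s²
v² = 1.97491 × 10^7 m²/s²
r = GM/v² = (6.797 × 10^15) / (1.97491 × 10^7) = 3.44167 × 10^8 m ≈ 3.442 × 10^8 m

Final answer: 3.442 × 10^8 m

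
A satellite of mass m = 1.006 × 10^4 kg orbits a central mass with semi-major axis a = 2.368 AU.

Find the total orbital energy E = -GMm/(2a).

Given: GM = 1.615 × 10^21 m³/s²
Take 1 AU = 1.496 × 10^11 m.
a = 2.368 AU = 3.54253 × 10^11 m
GM = 1.615 × 10^21 m³/s²
2a = 7.08506 × 10^11 m
GMm = 1.615 × 10^21 × 10060 = 1.62469 × 10^25 m³·kg/s²
E = −GMm/(2a) = -2.29312 × 10^13 J ≈ -22.93 TJ

Final answer: -22.93 TJ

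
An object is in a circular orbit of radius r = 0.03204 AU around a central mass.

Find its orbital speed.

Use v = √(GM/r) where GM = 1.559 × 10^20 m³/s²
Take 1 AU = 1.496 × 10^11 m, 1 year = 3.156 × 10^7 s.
r = 0.03204 AU = 4.79318 × 10^9 m
GM = 1.559 × 10^20 m³/s²
GM/r = (1.559 × 10^20) / (4.79318 × 10^9) = 3.25254 × 10^10 m²/s²
v = √(GM/r) = 180348 m/s ≈ 38.05 AU/year

Final answer: 38.05 AU/year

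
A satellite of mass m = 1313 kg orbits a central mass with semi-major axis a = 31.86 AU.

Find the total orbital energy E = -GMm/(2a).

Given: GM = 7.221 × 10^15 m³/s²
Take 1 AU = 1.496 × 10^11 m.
a = 31.86 AU = 4.76626 × 10^12 m
GM = 7.221 × 10^15 m³/s²
2a = 9.53251 × 10^12 m
GMm = 7.221 × 10^15 × 1313 = 9.48117 × 10^18 m³·kg/s²
E = −GMm/(2a) = -994614 J ≈ -994.6 kJ

Final answer: -994.6 kJ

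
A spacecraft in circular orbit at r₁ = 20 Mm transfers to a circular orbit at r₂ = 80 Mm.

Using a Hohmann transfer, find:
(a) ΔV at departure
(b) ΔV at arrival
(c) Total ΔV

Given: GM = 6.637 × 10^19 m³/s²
r₁ = 20 Mm = 2 × 10^7 m
r₂ = 80 Mm = 8 × 10^7 m
GM = 6.637 × 10^19 m³/s²
Transfer ellipse: a_t = (r₁ + r₂)/2 = 5 × 10^7 m
Circular speed at r₁: v₁ = √(GM/r₁) = 1.82168 × 10^6 m/s
Transfer speed at r₁ (periapsis): v₁ₜ = √(GM(2/r₁ − 1/a_t)) = 2.30426 × 10^6 m/s
(a) ΔV₁ = v₁ₜ − v₁ = 482582 m/s ≈ 482.6 km/s
Circular speed at r₂: v₂ = √(GM/r₂) = 910838 m/s
Transfer speed at r₂ (apoapsis): v₂ₜ = √(GM(2/r₂ − 1/a_t)) = 576064 m/s
(b) ΔV₂ = v₂ − v₂ₜ = 334773 m/s ≈ 334.8 km/s
(c) ΔV_total = ΔV₁ + ΔV₂ = 817355 m/s ≈ 817.4 km/s

Final answer:
(a) ΔV₁ = 482.6 km/s
(b) ΔV₂ = 334.8 km/s
(c) ΔV_total = 817.4 km/s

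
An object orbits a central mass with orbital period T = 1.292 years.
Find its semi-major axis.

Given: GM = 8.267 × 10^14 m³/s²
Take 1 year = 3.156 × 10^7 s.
T = 1.292 years = 4.07755 × 10^7 s
GM = 8.267 × 10^14 m³/s²
Kepler's third law: a³ = GM T² / (4π²)
T² = 1.66264 × 10^15 s²
a³ = (8.267 × 10^14) × (1.66264 × 10^15) / (4π²) = 3.48167 × 10^28 m³
a = (a³)^(1/3) = 3.26534 × 10^9 m ≈ 3.265 Gm

Final answer: 3.265 Gm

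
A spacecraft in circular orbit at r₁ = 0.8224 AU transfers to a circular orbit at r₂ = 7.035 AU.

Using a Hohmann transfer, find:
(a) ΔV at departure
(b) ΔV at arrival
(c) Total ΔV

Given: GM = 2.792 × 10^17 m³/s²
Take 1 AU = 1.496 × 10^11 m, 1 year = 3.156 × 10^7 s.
r₁ = 0.8224 AU = 1.23031 × 10^11 m
r₂ = 7.035 AU = 1.05244 × 10^12 m
GM = 2.792 × 10^17 m³/s²
Transfer ellipse: a_t = (r₁ + r₂)/2 = 5.87734 × 10^11 m
Circular speed at r₁: v₁ = √(GM/r₁) = 1506.43 m/s
Transfer speed at r₁ (periapsis): v₁ₜ = √(GM(2/r₁ − 1/a_t)) = 2015.85 m/s
(a) ΔV₁ = v₁ₜ − v₁ = 509.414 m/s ≈ 0.1075 AU/year
Circular speed at r₂: v₂ = √(GM/r₂) = 515.062 m/s
Transfer speed at r₂ (apoapsis): v₂ₜ = √(GM(2/r₂ − 1/a_t)) = 235.655 m/s
(b) ΔV₂ = v₂ − v₂ₜ = 279.407 m/s ≈ 279.4 m/s
(c) ΔV_total = ΔV₁ + ΔV₂ = 788.821 m/s ≈ 0.1664 AU/year

Final answer:
(a) ΔV₁ = 0.1075 AU/year
(b) ΔV₂ = 279.4 m/s
(c) ΔV_total = 0.1664 AU/year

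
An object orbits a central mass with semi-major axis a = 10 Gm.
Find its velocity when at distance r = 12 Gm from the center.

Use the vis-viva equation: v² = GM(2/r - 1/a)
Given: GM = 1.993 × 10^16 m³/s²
a = 10 Gm = 1 × 10^10 m
r = 12 Gm = 1.2 × 10^10 m
GM = 1.993 × 10^16 m³/s²
2/r − 1/a = 1.66667 × 10^-10 − 1 × 10^-10 = 6.66667 × 10^-11 m⁻¹
v² = GM (2/r − 1/a) = 1.32867 × 10^6 m²/s²
v = 1152.68 m/s ≈ 1.153 km/s

Final answer: 1.153 km/s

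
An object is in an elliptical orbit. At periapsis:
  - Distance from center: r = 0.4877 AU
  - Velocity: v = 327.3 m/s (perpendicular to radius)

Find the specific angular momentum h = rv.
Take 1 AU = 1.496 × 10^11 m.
r = 0.4877 AU = 7.29599 × 10^10 m
v = 327.3 m/s
h = rv = 7.29599 × 10^10 × 327.3 = 2.38798 × 10^13 m²/s ≈ 2.388 × 10^13 m²/s

Final answer: h = 2.388 × 10^13 m²/s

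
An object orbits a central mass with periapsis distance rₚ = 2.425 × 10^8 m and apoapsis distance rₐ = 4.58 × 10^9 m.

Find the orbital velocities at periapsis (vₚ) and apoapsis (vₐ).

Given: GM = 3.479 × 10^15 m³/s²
rₚ = 2.425 × 10^8 m
rₐ = 4.58 × 10^9 m
GM = 3.479 × 10^15 m³/s²
a = (rₚ + rₐ)/2 = 2.41125 × 10^9 m
Vis-viva: v² = GM (2/r − 1/a)
vₚ² = 3.479 × 10^15 × (8.24742 × 10^-9 − 4.14723 × 10^-10) = 2.725 × 10^7 m²/s²
vₚ = 5220.15 m/s ≈ 5.22 km/s
vₐ² = 3.479 × 10^15 × (4.36681 × 10^-10 − 4.14723 × 10^-10) = 76393.9 m²/s²
vₐ = 276.394 m/s ≈ 276.4 m/s

Final answer: vₚ = 5.22 km/s, vₐ = 276.4 m/s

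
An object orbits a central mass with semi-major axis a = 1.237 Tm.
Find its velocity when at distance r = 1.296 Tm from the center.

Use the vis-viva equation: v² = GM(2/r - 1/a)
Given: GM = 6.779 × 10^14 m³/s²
a = 1.237 Tm = 1.237 × 10^12 m
r = 1.296 Tm = 1.296 × 10^12 m
GM = 6.779 × 10^14 m³/s²
2/r − 1/a = 1.54321 × 10^-12 − 8.08407 × 10^-13 = 7.34802 × 10^-13 m⁻¹
v² = GM (2/r − 1/a) = 498.123 m²/s²
v = 22.3187 m/s ≈ 22.32 m/s

Final answer: 22.32 m/s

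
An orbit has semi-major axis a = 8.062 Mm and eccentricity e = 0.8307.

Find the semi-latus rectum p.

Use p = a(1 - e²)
a = 8.062 Mm = 8.062 × 10^6 m
e = 0.8307,  e² = 0.690062,  1 − e² = 0.309938
p = a(1 − e²) = 8.062 × 10^6 m × 0.309938 = 2.49872 × 10^6 m ≈ 2.499 Mm

Final answer: p = 2.499 Mm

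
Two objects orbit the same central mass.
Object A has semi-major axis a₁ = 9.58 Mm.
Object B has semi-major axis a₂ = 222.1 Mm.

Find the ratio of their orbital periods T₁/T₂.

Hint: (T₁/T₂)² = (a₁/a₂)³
a₁ = 9.58 Mm = 9.58 × 10^6 m
a₂ = 222.1 Mm = 2.221 × 10^8 m
a₁/a₂ = 0.0431337
T₁/T₂ = (a₁/a₂)^(3/2) = (0.0431337)^1.5 = 0.0089583

Final answer: T₁/T₂ = 0.008958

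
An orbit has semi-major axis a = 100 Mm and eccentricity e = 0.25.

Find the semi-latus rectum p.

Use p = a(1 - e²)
a = 100 Mm = 1 × 10^8 m
e = 0.25,  e² = 0.0625,  1 − e² = 0.9375
p = a(1 − e²) = 1 × 10^8 m × 0.9375 = 9.375 × 10^7 m ≈ 93.75 Mm

Final answer: p = 93.75 Mm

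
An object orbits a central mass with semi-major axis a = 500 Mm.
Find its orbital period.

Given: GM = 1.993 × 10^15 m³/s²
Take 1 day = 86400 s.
a = 500 Mm = 5 × 10^8 m
GM = 1.993 × 10^15 m³/s²
a³ = 1.25 × 10^26 m³
T = 2π √(a³/GM) = 2π √((1.25 × 10^26) / (1.993 × 10^15)) = 2π × 250439 s
T = 1.57355 × 10^6 s ≈ 18.21 days

Final answer: 18.21 days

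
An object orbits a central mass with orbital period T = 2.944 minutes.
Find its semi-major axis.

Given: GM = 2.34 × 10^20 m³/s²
T = 2.944 minutes = 176.64 s
GM = 2.34 × 10^20 m³/s²
Kepler's third law: a³ = GM T² / (4π²)
T² = 31201.7 s²
a³ = (2.34 × 10^20) × 31201.7 / (4π²) = 1.84941 × 10^23 m³
a = (a³)^(1/3) = 5.69742 × 10^7 m ≈ 5.697 × 10^7 m

Final answer: 5.697 × 10^7 m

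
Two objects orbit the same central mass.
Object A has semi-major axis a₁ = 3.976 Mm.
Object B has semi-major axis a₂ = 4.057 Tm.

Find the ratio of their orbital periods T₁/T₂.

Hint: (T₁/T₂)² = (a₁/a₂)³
a₁ = 3.976 Mm = 3.976 × 10^6 m
a₂ = 4.057 Tm = 4.057 × 10^12 m
a₁/a₂ = 9.80035 × 10^-7
T₁/T₂ = (a₁/a₂)^(3/2) = (9.80035 × 10^-7)^1.5 = 9.70202 × 10^-10

Final answer: T₁/T₂ = 9.702 × 10^-10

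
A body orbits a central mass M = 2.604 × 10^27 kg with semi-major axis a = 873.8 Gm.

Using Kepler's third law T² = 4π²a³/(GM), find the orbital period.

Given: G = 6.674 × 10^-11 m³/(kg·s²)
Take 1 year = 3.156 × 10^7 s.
M = 2.604 × 10^27 kg
GM = G × M = 6.674 × 10^-11 × 2.604 × 10^27 = 1.73791 × 10^17 m³/s²
a = 873.8 Gm = 8.738 × 10^11 m
a³ = 6.67169 × 10^35 m³
T = 2π √(a³/GM) = 2π √((6.67169 × 10^35) / (1.73791 × 10^17)) = 2π × 1.95932 × 10^9 s
T = 1.23107 × 10^10 s ≈ 390.1 years

Final answer: 390.1 years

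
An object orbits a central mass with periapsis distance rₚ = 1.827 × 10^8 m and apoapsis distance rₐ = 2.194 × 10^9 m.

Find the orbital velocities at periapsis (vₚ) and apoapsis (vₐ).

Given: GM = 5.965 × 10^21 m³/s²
rₚ = 1.827 × 10^8 m
rₐ = 2.194 × 10^9 m
GM = 5.965 × 10^21 m³/s²
a = (rₚ + rₐ)/2 = 1.18835 × 10^9 m
Vis-viva: v² = GM (2/r − 1/a)
vₚ² = 5.965 × 10^21 × (1.09469 × 10^-8 − 8.41503 × 10^-10) = 6.02787 × 10^13 m²/s²
vₚ = 7.76394 × 10^6 m/s ≈ 7764 km/s
vₐ² = 5.965 × 10^21 × (9.11577 × 10^-10 − 8.41503 × 10^-10) = 4.17992 × 10^11 m²/s²
vₐ = 646523 m/s ≈ 646.5 km/s

Final answer: vₚ = 7764 km/s, vₐ = 646.5 km/s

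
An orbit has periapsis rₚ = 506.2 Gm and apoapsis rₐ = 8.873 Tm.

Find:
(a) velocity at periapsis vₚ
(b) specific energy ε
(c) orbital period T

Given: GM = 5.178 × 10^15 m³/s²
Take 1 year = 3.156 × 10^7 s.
rₚ = 506.2 Gm = 5.062 × 10^11 m
rₐ = 8.873 Tm = 8.873 × 10^12 m
GM = 5.178 × 10^15 m³/s²
a = (rₚ + rₐ)/2 = 4.6896 × 10^12 m
e = (rₐ − rₚ)/(rₐ + rₚ) = (8.3668 × 10^12) / (9.3792 × 10^12) = 0.892059
(a) vₚ² = GM (2/rₚ − 1/a) = 5.178 × 10^15 × (3.95101 × 10^-12 − 2.13238 × 10^-13) = 19354.2 m²/s²;  vₚ = 139.119 m/s ≈ 139.1 m/s
(b) 2a = 9.3792 × 10^12 m;  ε = −GM/(2a) = -552.073 J/kg ≈ -552.1 J/kg
(c) a³ = 1.03135 × 10^38 m³;  T = 2π √(a³/GM) = 2π × 1.41131 × 10^11 s = 8.86753 × 10^11 s ≈ 2.81 × 10^4 years

Final answer:
(a) velocity at periapsis vₚ = 139.1 m/s
(b) specific energy ε = -552.1 J/kg
(c) orbital period T = 2.81 × 10^4 years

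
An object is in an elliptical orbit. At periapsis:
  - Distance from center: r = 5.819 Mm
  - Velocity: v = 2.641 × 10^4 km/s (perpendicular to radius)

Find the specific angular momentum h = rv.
r = 5.819 Mm = 5.819 × 10^6 m
v = 2.641 × 10^4 km/s = 2.641 × 10^7 m/s
h = rv = 5.819 × 10^6 × 2.641 × 10^7 = 1.5368 × 10^14 m²/s ≈ 1.537 × 10^14 m²/s

Final answer: h = 1.537 × 10^14 m²/s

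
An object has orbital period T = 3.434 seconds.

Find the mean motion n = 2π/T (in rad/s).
T = 3.434 seconds
n = 2π / 3.434 s = 1.8297 rad/s ≈ 1.83 rad/s

Final answer: n = 1.83 rad/s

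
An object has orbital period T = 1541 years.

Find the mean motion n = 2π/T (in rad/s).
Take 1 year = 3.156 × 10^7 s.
T = 1541 years = 4.8634 × 10^10 s
n = 2π / (4.8634 × 10^10 s) = 1.29193 × 10^-10 rad/s ≈ 1.292 × 10^-10 rad/s

Final answer: n = 1.292 × 10^-10 rad/s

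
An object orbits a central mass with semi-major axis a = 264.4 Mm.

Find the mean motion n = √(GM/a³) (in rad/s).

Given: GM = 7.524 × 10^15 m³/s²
a = 264.4 Mm = 2.644 × 10^8 m
GM = 7.524 × 10^15 m³/s²
a³ = 1.84835 × 10^25 m³
GM/a³ = (7.524 × 10^15) / (1.84835 × 10^25) = 4.07066 × 10^-10 s⁻²
n = √(GM/a³) = 2.01759 × 10^-5 rad/s ≈ 2.018 × 10^-5 rad/s

Final answer: n = 2.018 × 10^-5 rad/s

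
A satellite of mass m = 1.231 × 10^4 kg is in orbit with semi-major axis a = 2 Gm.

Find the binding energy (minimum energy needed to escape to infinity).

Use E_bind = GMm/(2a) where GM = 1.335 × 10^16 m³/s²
a = 2 Gm = 2 × 10^9 m
GM = 1.335 × 10^16 m³/s²
m = 1.231 × 10^4 kg
GMm = 1.335 × 10^16 × 12310 = 1.64338 × 10^20 m³·kg/s²
2a = 4 × 10^9 m
E_bind = GMm/(2a) = 4.10846 × 10^10 J ≈ 41.08 GJ

Final answer: 41.08 GJ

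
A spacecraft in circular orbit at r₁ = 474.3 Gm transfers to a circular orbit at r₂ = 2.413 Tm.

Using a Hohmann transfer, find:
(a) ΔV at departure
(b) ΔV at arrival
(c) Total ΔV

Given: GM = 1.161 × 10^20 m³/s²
r₁ = 474.3 Gm = 4.743 × 10^11 m
r₂ = 2.413 Tm = 2.413 × 10^12 m
GM = 1.161 × 10^20 m³/s²
Transfer ellipse: a_t = (r₁ + r₂)/2 = 1.44365 × 10^12 m
Circular speed at r₁: v₁ = √(GM/r₁) = 15645.5 m/s
Transfer speed at r₁ (periapsis): v₁ₜ = √(GM(2/r₁ − 1/a_t)) = 20227.3 m/s
(a) ΔV₁ = v₁ₜ − v₁ = 4581.77 m/s ≈ 4.582 km/s
Circular speed at r₂: v₂ = √(GM/r₂) = 6936.45 m/s
Transfer speed at r₂ (apoapsis): v₂ₜ = √(GM(2/r₂ − 1/a_t)) = 3975.88 m/s
(b) ΔV₂ = v₂ − v₂ₜ = 2960.57 m/s ≈ 2.961 km/s
(c) ΔV_total = ΔV₁ + ΔV₂ = 7542.34 m/s ≈ 7.542 km/s

Final answer:
(a) ΔV₁ = 4.582 km/s
(b) ΔV₂ = 2.961 km/s
(c) ΔV_total = 7.542 km/s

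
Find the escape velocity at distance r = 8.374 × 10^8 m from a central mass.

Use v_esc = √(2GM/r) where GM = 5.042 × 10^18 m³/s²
r = 8.374 × 10^8 m
GM = 5.042 × 10^18 m³/s²
2GM/r = 2 × (5.042 × 10^18) / (8.374 × 10^8) = 1.2042 × 10^10 m²/s²
v_esc = √(2GM/r) = 109736 m/s ≈ 109.7 km/s

Final answer: 109.7 km/s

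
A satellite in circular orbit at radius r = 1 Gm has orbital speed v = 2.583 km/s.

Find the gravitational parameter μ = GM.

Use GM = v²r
r = 1 Gm = 1 × 10^9 m
v = 2.583 km/s = 2583 m/s
v² = 6.67189 × 10^6 m²/s²
GM = v²r = 6.67189 × 10^6 × 1 × 10^9 = 6.67189 × 10^15 m³/s²
GM ≈ 6.672 × 10^15 m³/s²

Final answer: GM = 6.672 × 10^15 m³/s²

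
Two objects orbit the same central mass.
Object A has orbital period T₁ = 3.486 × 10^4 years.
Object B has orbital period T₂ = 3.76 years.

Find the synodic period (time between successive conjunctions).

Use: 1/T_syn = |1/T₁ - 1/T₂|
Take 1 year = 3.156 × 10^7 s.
T₁ = 3.486 × 10^4 years = 1.10018 × 10^12 s
T₂ = 3.76 years = 1.18666 × 10^8 s
1/T₁ = 9.08941 × 10^-13 s⁻¹
1/T₂ = 8.42704 × 10^-9 s⁻¹
|1/T₁ − 1/T₂| = 8.42613 × 10^-9 s⁻¹
T_syn = 1 / |1/T₁ − 1/T₂| = 1.18678 × 10^8 s ≈ 3.76 years

Final answer: T_syn = 3.76 years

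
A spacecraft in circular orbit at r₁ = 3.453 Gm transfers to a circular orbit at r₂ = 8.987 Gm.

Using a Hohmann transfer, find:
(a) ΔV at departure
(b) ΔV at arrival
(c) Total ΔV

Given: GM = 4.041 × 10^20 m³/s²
r₁ = 3.453 Gm = 3.453 × 10^9 m
r₂ = 8.987 Gm = 8.987 × 10^9 m
GM = 4.041 × 10^20 m³/s²
Transfer ellipse: a_t = (r₁ + r₂)/2 = 6.22 × 10^9 m
Circular speed at r₁: v₁ = √(GM/r₁) = 342095 m/s
Transfer speed at r₁ (periapsis): v₁ₜ = √(GM(2/r₁ − 1/a_t)) = 411205 m/s
(a) ΔV₁ = v₁ₜ − v₁ = 69110.4 m/s ≈ 69.11 km/s
Circular speed at r₂: v₂ = √(GM/r₂) = 212049 m/s
Transfer speed at r₂ (apoapsis): v₂ₜ = √(GM(2/r₂ − 1/a_t)) = 157994 m/s
(b) ΔV₂ = v₂ − v₂ₜ = 54055.6 m/s ≈ 54.06 km/s
(c) ΔV_total = ΔV₁ + ΔV₂ = 123166 m/s ≈ 123.2 km/s

Final answer:
(a) ΔV₁ = 69.11 km/s
(b) ΔV₂ = 54.06 km/s
(c) ΔV_total = 123.2 km/s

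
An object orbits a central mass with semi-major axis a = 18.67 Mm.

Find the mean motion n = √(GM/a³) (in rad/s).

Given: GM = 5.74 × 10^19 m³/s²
a = 18.67 Mm = 1.867 × 10^7 m
GM = 5.74 × 10^19 m³/s²
a³ = 6.50778 × 10^21 m³
GM/a³ = (5.74 × 10^19) / (6.50778 × 10^21) = 0.00882021 s⁻²
n = √(GM/a³) = 0.093916 rad/s ≈ 0.09392 rad/s

Final answer: n = 0.09392 rad/s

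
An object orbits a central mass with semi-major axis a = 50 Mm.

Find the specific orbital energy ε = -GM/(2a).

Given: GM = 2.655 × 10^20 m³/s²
a = 50 Mm = 5 × 10^7 m
GM = 2.655 × 10^20 m³/s²
2a = 1 × 10^8 m
ε = −GM/(2a) = -2.655 × 10^12 J/kg ≈ -2655 GJ/kg

Final answer: -2655 GJ/kg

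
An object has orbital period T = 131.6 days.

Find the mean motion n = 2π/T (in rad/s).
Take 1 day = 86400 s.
T = 131.6 days = 1.13702 × 10^7 s
n = 2π / (1.13702 × 10^7 s) = 5.52599 × 10^-7 rad/s ≈ 5.526 × 10^-7 rad/s

Final answer: n = 5.526 × 10^-7 rad/s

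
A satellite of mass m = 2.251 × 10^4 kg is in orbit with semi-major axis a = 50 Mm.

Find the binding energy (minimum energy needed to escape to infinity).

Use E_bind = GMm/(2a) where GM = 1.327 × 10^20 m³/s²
a = 50 Mm = 5 × 10^7 m
GM = 1.327 × 10^20 m³/s²
m = 2.251 × 10^4 kg
GMm = 1.327 × 10^20 × 22510 = 2.98708 × 10^24 m³·kg/s²
2a = 1 × 10^8 m
E_bind = GMm/(2a) = 2.98708 × 10^16 J ≈ 29.87 PJ

Final answer: 29.87 PJ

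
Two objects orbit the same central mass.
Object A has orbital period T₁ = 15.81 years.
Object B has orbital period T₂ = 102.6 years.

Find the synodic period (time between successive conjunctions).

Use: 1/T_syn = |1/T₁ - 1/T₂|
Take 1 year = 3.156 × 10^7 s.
T₁ = 15.81 years = 4.98964 × 10^8 s
T₂ = 102.6 years = 3.23806 × 10^9 s
1/T₁ = 2.00415 × 10^-9 s⁻¹
1/T₂ = 3.08827 × 10^-10 s⁻¹
|1/T₁ − 1/T₂| = 1.69533 × 10^-9 s⁻¹
T_syn = 1 / |1/T₁ − 1/T₂| = 5.89857 × 10^8 s ≈ 18.69 years

Final answer: T_syn = 18.69 years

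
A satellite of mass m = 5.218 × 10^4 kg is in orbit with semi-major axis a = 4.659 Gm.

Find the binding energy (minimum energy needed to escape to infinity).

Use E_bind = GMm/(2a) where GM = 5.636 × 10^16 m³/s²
a = 4.659 Gm = 4.659 × 10^9 m
GM = 5.636 × 10^16 m³/s²
m = 5.218 × 10^4 kg
GMm = 5.636 × 10^16 × 52180 = 2.94086 × 10^21 m³·kg/s²
2a = 9.318 × 10^9 m
E_bind = GMm/(2a) = 3.15611 × 10^11 J ≈ 315.6 GJ

Final answer: 315.6 GJ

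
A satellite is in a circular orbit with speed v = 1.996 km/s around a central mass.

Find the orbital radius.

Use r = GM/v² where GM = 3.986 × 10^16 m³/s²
v = 1.996 km/s = 1996 m/s
GM = 3.986 × 10^16 m³/s²
v² = 3.98402 × 10^6 m²/s²
r = GM/v² = (3.986 × 10^16) / (3.98402 × 10^6) = 1.0005 × 10^10 m ≈ 10 Gm

Final answer: 10 Gm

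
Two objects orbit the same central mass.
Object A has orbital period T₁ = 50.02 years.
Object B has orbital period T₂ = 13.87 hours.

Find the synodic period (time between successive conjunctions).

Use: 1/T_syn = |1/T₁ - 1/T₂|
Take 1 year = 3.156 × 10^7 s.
T₁ = 50.02 years = 1.57863 × 10^9 s
T₂ = 13.87 hours = 49932 s
1/T₁ = 6.3346 × 10^-10 s⁻¹
1/T₂ = 2.00272 × 10^-5 s⁻¹
|1/T₁ − 1/T₂| = 2.00266 × 10^-5 s⁻¹
T_syn = 1 / |1/T₁ − 1/T₂| = 49933.6 s ≈ 13.87 hours

Final answer: T_syn = 13.87 hours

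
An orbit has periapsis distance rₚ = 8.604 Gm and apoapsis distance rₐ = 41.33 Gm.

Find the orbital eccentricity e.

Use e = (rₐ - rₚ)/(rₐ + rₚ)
rₚ = 8.604 Gm = 8.604 × 10^9 m
rₐ = 41.33 Gm = 4.133 × 10^10 m
rₐ − rₚ = 3.2726 × 10^10 m
rₐ + rₚ = 4.9934 × 10^10 m
e = (rₐ − rₚ)/(rₐ + rₚ) = 0.655385

Final answer: e = 0.6554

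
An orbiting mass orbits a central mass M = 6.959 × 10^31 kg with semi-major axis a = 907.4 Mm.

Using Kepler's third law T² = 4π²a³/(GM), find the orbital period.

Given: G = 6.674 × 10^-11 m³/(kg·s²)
M = 6.959 × 10^31 kg
GM = G × M = 6.674 × 10^-11 × 6.959 × 10^31 = 4.64444 × 10^21 m³/s²
a = 907.4 Mm = 9.074 × 10^8 m
a³ = 7.4713 × 10^26 m³
T = 2π √(a³/GM) = 2π √((7.4713 × 10^26) / (4.64444 × 10^21)) = 2π × 401.081 s
T = 2520.06 s ≈ 42 minutes

Final answer: 42 minutes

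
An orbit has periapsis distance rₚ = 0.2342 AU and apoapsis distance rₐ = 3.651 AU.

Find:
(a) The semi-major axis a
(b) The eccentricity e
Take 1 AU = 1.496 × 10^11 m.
rₚ = 0.2342 AU = 3.50363 × 10^10 m
rₐ = 3.651 AU = 5.4619 × 10^11 m
(a) a = (rₚ + rₐ)/2 = 2.90613 × 10^11 m ≈ 1.943 AU
(b) e = (rₐ − rₚ)/(rₐ + rₚ) = (5.11153 × 10^11) / (5.81226 × 10^11) = 0.87944

Final answer:
(a) a = 1.943 AU
(b) e = 0.8794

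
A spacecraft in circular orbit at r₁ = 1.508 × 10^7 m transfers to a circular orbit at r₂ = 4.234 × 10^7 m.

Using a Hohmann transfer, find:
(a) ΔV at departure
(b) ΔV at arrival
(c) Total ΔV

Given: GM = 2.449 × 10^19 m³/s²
r₁ = 1.508 × 10^7 m
r₂ = 4.234 × 10^7 m
GM = 2.449 × 10^19 m³/s²
Transfer ellipse: a_t = (r₁ + r₂)/2 = 2.871 × 10^7 m
Circular speed at r₁: v₁ = √(GM/r₁) = 1.27436 × 10^6 m/s
Transfer speed at r₁ (periapsis): v₁ₜ = √(GM(2/r₁ − 1/a_t)) = 1.54758 × 10^6 m/s
(a) ΔV₁ = v₁ₜ − v₁ = 273213 m/s ≈ 273.2 km/s
Circular speed at r₂: v₂ = √(GM/r₂) = 760535 m/s
Transfer speed at r₂ (apoapsis): v₂ₜ = √(GM(2/r₂ − 1/a_t)) = 551192 m/s
(b) ΔV₂ = v₂ − v₂ₜ = 209342 m/s ≈ 209.3 km/s
(c) ΔV_total = ΔV₁ + ΔV₂ = 482556 m/s ≈ 482.6 km/s

Final answer:
(a) ΔV₁ = 273.2 km/s
(b) ΔV₂ = 209.3 km/s
(c) ΔV_total = 482.6 km/s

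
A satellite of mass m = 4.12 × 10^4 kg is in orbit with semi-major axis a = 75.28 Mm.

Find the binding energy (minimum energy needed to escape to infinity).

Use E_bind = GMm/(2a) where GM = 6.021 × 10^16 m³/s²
a = 75.28 Mm = 7.528 × 10^7 m
GM = 6.021 × 10^16 m³/s²
m = 4.12 × 10^4 kg
GMm = 6.021 × 10^16 × 41200 = 2.48065 × 10^21 m³·kg/s²
2a = 1.5056 × 10^8 m
E_bind = GMm/(2a) = 1.64762 × 10^13 J ≈ 16.48 TJ

Final answer: 16.48 TJ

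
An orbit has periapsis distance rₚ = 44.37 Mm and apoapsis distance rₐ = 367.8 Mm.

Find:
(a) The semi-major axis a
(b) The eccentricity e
rₚ = 44.37 Mm = 4.437 × 10^7 m
rₐ = 367.8 Mm = 3.678 × 10^8 m
(a) a = (rₚ + rₐ)/2 = 2.06085 × 10^8 m ≈ 206.1 Mm
(b) e = (rₐ − rₚ)/(rₐ + rₚ) = (3.2343 × 10^8) / (4.1217 × 10^8) = 0.7847

Final answer:
(a) a = 206.1 Mm
(b) e = 0.7847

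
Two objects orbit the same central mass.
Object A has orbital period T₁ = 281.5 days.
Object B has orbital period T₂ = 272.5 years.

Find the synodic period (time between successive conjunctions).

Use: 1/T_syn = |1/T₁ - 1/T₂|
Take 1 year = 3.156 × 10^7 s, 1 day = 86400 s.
T₁ = 281.5 days = 2.43216 × 10^7 s
T₂ = 272.5 years = 8.6001 × 10^9 s
1/T₁ = 4.11157 × 10^-8 s⁻¹
1/T₂ = 1.16278 × 10^-10 s⁻¹
|1/T₁ − 1/T₂| = 4.09994 × 10^-8 s⁻¹
T_syn = 1 / |1/T₁ − 1/T₂| = 2.43906 × 10^7 s ≈ 282.3 days

Final answer: T_syn = 282.3 days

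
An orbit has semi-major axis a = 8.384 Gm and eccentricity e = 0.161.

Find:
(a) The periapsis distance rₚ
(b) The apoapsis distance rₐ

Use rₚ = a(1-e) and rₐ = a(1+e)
a = 8.384 Gm = 8.384 × 10^9 m
e = 0.161:  1 − e = 0.839,  1 + e = 1.161
(a) rₚ = a(1 − e) = 8.384 × 10^9 m × 0.839 = 7.03418 × 10^9 m ≈ 7.034 Gm
(b) rₐ = a(1 + e) = 8.384 × 10^9 m × 1.161 = 9.73382 × 10^9 m ≈ 9.734 Gm

Final answer:
(a) rₚ = 7.034 Gm
(b) rₐ = 9.734 Gm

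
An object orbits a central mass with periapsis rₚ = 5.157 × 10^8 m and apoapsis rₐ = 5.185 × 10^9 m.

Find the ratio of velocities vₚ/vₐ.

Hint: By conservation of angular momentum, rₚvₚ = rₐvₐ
rₚ = 5.157 × 10^8 m
rₐ = 5.185 × 10^9 m
rₚvₚ = rₐvₐ  ⇒  vₚ/vₐ = rₐ/rₚ
vₚ/vₐ = (5.185 × 10^9) / (5.157 × 10^8) = 10.0543

Final answer: vₚ/vₐ = 10.05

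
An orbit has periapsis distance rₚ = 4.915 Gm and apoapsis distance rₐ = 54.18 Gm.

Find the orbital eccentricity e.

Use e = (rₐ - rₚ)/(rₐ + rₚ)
rₚ = 4.915 Gm = 4.915 × 10^9 m
rₐ = 54.18 Gm = 5.418 × 10^10 m
rₐ − rₚ = 4.9265 × 10^10 m
rₐ + rₚ = 5.9095 × 10^10 m
e = (rₐ − rₚ)/(rₐ + rₚ) = 0.833658

Final answer: e = 0.8337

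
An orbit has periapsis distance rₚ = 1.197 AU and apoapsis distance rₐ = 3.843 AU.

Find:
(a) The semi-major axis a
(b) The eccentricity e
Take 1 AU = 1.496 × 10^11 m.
rₚ = 1.197 AU = 1.79071 × 10^11 m
rₐ = 3.843 AU = 5.74913 × 10^11 m
(a) a = (rₚ + rₐ)/2 = 3.76992 × 10^11 m ≈ 2.52 AU
(b) e = (rₐ − rₚ)/(rₐ + rₚ) = (3.95842 × 10^11) / (7.53984 × 10^11) = 0.525

Final answer:
(a) a = 2.52 AU
(b) e = 0.525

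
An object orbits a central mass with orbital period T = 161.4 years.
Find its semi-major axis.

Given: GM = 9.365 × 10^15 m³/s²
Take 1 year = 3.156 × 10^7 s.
T = 161.4 years = 5.09378 × 10^9 s
GM = 9.365 × 10^15 m³/s²
Kepler's third law: a³ = GM T² / (4π²)
T² = 2.59466 × 10^19 s²
a³ = (9.365 × 10^15) × (2.59466 × 10^19) / (4π²) = 6.15501 × 10^33 m³
a = (a³)^(1/3) = 1.83264 × 10^11 m ≈ 183.3 Gm

Final answer: 183.3 Gm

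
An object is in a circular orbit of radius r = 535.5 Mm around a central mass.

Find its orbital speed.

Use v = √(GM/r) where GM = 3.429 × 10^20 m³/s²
r = 535.5 Mm = 5.355 × 10^8 m
GM = 3.429 × 10^20 m³/s²
GM/r = (3.429 × 10^20) / (5.355 × 10^8) = 6.40336 × 10^11 m²/s²
v = √(GM/r) = 800210 m/s ≈ 800.2 km/s

Final answer: 800.2 km/s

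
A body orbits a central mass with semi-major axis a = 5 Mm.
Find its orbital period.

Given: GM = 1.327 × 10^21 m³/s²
a = 5 Mm = 5 × 10^6 m
GM = 1.327 × 10^21 m³/s²
a³ = 1.25 × 10^20 m³
T = 2π √(a³/GM) = 2π √((1.25 × 10^20) / (1.327 × 10^21)) = 2π × 0.306916 s
T = 1.92841 s ≈ 1.928 seconds

Final answer: 1.928 seconds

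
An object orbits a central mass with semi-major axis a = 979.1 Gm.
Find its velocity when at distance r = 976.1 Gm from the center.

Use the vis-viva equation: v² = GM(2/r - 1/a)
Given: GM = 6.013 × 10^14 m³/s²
a = 979.1 Gm = 9.791 × 10^11 m
r = 976.1 Gm = 9.761 × 10^11 m
GM = 6.013 × 10^14 m³/s²
2/r − 1/a = 2.04897 × 10^-12 − 1.02135 × 10^-12 = 1.02762 × 10^-12 m⁻¹
v² = GM (2/r − 1/a) = 617.91 m²/s²
v = 24.8578 m/s ≈ 24.86 m/s

Final answer: 24.86 m/s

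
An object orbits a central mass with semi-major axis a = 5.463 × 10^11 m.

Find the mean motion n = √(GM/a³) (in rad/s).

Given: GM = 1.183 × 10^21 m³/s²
a = 5.463 × 10^11 m
GM = 1.183 × 10^21 m³/s²
a³ = 1.6304 × 10^35 m³
GM/a³ = (1.183 × 10^21) / (1.6304 × 10^35) = 7.2559 × 10^-15 s⁻²
n = √(GM/a³) = 8.51816 × 10^-8 rad/s ≈ 8.518 × 10^-8 rad/s

Final answer: n = 8.518 × 10^-8 rad/s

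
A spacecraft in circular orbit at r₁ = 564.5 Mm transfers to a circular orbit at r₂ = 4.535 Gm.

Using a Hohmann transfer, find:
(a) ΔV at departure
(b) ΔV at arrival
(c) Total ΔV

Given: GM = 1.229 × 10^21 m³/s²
r₁ = 564.5 Mm = 5.645 × 10^8 m
r₂ = 4.535 Gm = 4.535 × 10^9 m
GM = 1.229 × 10^21 m³/s²
Transfer ellipse: a_t = (r₁ + r₂)/2 = 2.54975 × 10^9 m
Circular speed at r₁: v₁ = √(GM/r₁) = 1.47552 × 10^6 m/s
Transfer speed at r₁ (periapsis): v₁ₜ = √(GM(2/r₁ − 1/a_t)) = 1.96781 × 10^6 m/s
(a) ΔV₁ = v₁ₜ − v₁ = 492297 m/s ≈ 492.3 km/s
Circular speed at r₂: v₂ = √(GM/r₂) = 520580 m/s
Transfer speed at r₂ (apoapsis): v₂ₜ = √(GM(2/r₂ − 1/a_t)) = 244946 m/s
(b) ΔV₂ = v₂ − v₂ₜ = 275634 m/s ≈ 275.6 km/s
(c) ΔV_total = ΔV₁ + ΔV₂ = 767931 m/s ≈ 767.9 km/s

Final answer:
(a) ΔV₁ = 492.3 km/s
(b) ΔV₂ = 275.6 km/s
(c) ΔV_total = 767.9 km/s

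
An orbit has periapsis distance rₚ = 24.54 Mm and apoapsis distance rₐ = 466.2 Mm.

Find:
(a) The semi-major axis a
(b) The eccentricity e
rₚ = 24.54 Mm = 2.454 × 10^7 m
rₐ = 466.2 Mm = 4.662 × 10^8 m
(a) a = (rₚ + rₐ)/2 = 2.4537 × 10^8 m ≈ 245.4 Mm
(b) e = (rₐ − rₚ)/(rₐ + rₚ) = (4.4166 × 10^8) / (4.9074 × 10^8) = 0.899988

Final answer:
(a) a = 245.4 Mm
(b) e = 0.9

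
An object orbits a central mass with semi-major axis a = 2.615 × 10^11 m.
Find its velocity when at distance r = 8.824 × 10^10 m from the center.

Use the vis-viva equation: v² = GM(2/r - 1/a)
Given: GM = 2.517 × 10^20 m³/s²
a = 2.615 × 10^11 m
r = 8.824 × 10^10 m
GM = 2.517 × 10^20 m³/s²
2/r − 1/a = 2.26655 × 10^-11 − 3.82409 × 10^-12 = 1.88414 × 10^-11 m⁻¹
v² = GM (2/r − 1/a) = 4.74237 × 10^9 m²/s²
v = 68864.9 m/s ≈ 68.86 km/s

Final answer: 68.86 km/s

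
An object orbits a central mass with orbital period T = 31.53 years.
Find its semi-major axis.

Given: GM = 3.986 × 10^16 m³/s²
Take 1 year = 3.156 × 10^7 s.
T = 31.53 years = 9.95087 × 10^8 s
GM = 3.986 × 10^16 m³/s²
Kepler's third law: a³ = GM T² / (4π²)
T² = 9.90198 × 10^17 s²
a³ = (3.986 × 10^16) × (9.90198 × 10^17) / (4π²) = 9.99769 × 10^32 m³
a = (a³)^(1/3) = 9.99923 × 10^10 m ≈ 99.99 Gm

Final answer: 99.99 Gm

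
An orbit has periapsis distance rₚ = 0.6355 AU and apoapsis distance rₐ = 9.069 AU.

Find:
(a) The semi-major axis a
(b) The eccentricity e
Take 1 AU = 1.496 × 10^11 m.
rₚ = 0.6355 AU = 9.50708 × 10^10 m
rₐ = 9.069 AU = 1.35672 × 10^12 m
(a) a = (rₚ + rₐ)/2 = 7.25897 × 10^11 m ≈ 4.852 AU
(b) e = (rₐ − rₚ)/(rₐ + rₚ) = (1.26165 × 10^12) / (1.45179 × 10^12) = 0.86903

Final answer:
(a) a = 4.852 AU
(b) e = 0.869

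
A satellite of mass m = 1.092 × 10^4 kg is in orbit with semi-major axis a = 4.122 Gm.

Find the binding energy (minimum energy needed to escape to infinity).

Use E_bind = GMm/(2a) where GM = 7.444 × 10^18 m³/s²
a = 4.122 Gm = 4.122 × 10^9 m
GM = 7.444 × 10^18 m³/s²
m = 1.092 × 10^4 kg
GMm = 7.444 × 10^18 × 10920 = 8.12885 × 10^22 m³·kg/s²
2a = 8.244 × 10^9 m
E_bind = GMm/(2a) = 9.86032 × 10^12 J ≈ 9.86 TJ

Final answer: 9.86 TJ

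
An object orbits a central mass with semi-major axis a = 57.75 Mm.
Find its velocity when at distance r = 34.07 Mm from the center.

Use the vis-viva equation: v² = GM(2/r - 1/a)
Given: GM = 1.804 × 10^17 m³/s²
a = 57.75 Mm = 5.775 × 10^7 m
r = 34.07 Mm = 3.407 × 10^7 m
GM = 1.804 × 10^17 m³/s²
2/r − 1/a = 5.87027 × 10^-8 − 1.7316 × 10^-8 = 4.13867 × 10^-8 m⁻¹
v² = GM (2/r − 1/a) = 7.46615 × 10^9 m²/s²
v = 86406.9 m/s ≈ 86.41 km/s

Final answer: 86.41 km/s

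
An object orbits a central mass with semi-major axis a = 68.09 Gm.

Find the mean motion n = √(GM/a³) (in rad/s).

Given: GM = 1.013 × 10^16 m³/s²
a = 68.09 Gm = 6.809 × 10^10 m
GM = 1.013 × 10^16 m³/s²
a³ = 3.15682 × 10^32 m³
GM/a³ = (1.013 × 10^16) / (3.15682 × 10^32) = 3.20892 × 10^-17 s⁻²
n = √(GM/a³) = 5.66474 × 10^-9 rad/s ≈ 5.665 × 10^-9 rad/s

Final answer: n = 5.665 × 10^-9 rad/s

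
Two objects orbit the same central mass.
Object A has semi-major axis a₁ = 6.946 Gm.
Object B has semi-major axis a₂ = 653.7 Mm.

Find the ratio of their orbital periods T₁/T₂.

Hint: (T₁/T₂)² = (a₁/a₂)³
a₁ = 6.946 Gm = 6.946 × 10^9 m
a₂ = 653.7 Mm = 6.537 × 10^8 m
a₁/a₂ = 10.6257
T₁/T₂ = (a₁/a₂)^(3/2) = (10.6257)^1.5 = 34.6365

Final answer: T₁/T₂ = 34.64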